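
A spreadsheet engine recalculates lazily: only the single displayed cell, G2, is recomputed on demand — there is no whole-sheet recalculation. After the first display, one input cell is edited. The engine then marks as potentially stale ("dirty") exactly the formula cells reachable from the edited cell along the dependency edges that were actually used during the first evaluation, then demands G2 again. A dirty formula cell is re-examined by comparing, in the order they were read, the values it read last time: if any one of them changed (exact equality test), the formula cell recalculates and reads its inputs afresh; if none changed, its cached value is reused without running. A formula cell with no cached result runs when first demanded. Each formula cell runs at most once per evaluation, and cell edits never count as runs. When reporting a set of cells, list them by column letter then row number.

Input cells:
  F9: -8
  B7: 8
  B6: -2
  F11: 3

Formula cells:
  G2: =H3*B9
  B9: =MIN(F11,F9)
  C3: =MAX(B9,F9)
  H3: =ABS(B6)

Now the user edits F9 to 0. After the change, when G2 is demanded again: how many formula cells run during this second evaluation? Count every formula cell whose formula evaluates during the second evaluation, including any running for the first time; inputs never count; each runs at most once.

Formula cells that run: B9, G2 — 2 in total.

First evaluation (everything demanded from the output):
  B9 = MIN(3, -8) = -8
  H3 = ABS(-2) = 2
  G2 = 2 * -8 = -16

Propagation after the edit:
  B9: runs — F9 -8->0; result 0.
  G2: runs — B9 -8->0; result 0.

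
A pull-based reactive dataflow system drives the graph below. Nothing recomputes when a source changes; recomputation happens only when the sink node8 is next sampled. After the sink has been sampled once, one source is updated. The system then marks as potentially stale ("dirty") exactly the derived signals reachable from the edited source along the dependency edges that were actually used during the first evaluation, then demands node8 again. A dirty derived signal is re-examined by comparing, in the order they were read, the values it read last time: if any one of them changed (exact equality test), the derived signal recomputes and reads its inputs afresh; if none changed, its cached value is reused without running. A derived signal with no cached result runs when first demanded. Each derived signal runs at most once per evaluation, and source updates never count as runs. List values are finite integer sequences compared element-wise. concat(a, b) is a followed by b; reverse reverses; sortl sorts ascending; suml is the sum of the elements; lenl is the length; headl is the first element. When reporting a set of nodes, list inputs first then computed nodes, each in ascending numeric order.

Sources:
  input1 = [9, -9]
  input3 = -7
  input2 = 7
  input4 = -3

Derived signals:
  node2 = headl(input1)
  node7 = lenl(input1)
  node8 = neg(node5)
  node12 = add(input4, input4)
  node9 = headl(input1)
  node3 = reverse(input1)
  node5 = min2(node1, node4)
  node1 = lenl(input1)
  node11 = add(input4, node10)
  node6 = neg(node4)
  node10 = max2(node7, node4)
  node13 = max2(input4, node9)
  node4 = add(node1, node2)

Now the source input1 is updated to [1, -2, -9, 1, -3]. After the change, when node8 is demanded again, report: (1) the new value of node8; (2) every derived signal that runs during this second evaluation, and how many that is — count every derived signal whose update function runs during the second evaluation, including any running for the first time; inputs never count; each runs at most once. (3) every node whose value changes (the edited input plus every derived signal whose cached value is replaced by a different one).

New value of node8: -5.
Derived signals that run: node1, node2, node4, node5, node8 — 5 in total.
Values that change: input1, node1, node2, node4, node5, node8.

First evaluation (everything demanded from the output):
  node1 = lenl([9, -9]) = 2
  node2 = headl([9, -9]) = 9
  node4 = add(2, 9) = 11
  node5 = min2(2, 11) = 2
  node8 = neg(2) = -2

Propagation after the edit:
  node1: runs — input1 [9, -9]->[1, -2, -9, 1, -3]; result 5.
  node2: runs — input1 [9, -9]->[1, -2, -9, 1, -3]; result 1.
  node4: runs — node1 2->5; node2 9->1; result 6.
  node5: runs — node1 2->5; node4 11->6; result 5.
  node8: runs — node5 2->5; result -5.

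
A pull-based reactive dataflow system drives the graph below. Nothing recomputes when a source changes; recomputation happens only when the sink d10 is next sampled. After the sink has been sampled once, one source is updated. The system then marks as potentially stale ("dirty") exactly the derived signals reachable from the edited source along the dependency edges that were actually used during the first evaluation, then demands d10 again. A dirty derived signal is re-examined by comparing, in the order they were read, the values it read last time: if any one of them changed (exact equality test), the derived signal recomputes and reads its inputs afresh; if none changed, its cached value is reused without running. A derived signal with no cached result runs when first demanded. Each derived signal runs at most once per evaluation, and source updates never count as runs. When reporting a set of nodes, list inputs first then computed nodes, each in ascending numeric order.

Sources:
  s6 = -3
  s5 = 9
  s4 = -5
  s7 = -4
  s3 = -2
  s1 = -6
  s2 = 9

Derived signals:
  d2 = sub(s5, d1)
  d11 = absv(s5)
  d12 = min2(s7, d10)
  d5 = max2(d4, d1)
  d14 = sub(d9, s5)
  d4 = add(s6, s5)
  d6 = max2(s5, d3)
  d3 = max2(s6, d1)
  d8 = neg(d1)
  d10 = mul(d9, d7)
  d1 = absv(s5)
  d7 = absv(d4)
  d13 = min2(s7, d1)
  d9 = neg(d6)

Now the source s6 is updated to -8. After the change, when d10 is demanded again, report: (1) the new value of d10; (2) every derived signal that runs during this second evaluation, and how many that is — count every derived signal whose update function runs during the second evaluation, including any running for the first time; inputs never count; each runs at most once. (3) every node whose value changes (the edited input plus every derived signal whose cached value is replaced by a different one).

New value of d10: -9.
Derived signals that run: d3, d4, d7, d10 — 4 in total.
Values that change: s6, d4, d7, d10.
Key observation: the cutoff stops propagation at d6 — its inputs' values are unchanged, so it reuses its cache.

First evaluation (everything demanded from the output):
  d1 = absv(9) = 9
  d3 = max2(-3, 9) = 9
  d4 = add(-3, 9) = 6
  d6 = max2(9, 9) = 9
  d7 = absv(6) = 6
  d9 = neg(9) = -9
  d10 = mul(-9, 6) = -54

Propagation after the edit:
  d3: runs — s6 -3->-8; result 9 (same value as before).
  d4: runs — s6 -3->-8; result 1.
  d6: checked — values it read are unchanged (s5 unchanged, d3 unchanged); reused cached 9 without running.
  d7: runs — d4 6->1; result 1.
  d9: checked — values it read are unchanged (d6 unchanged); reused cached -9 without running.
  d10: runs — d7 6->1; result -9.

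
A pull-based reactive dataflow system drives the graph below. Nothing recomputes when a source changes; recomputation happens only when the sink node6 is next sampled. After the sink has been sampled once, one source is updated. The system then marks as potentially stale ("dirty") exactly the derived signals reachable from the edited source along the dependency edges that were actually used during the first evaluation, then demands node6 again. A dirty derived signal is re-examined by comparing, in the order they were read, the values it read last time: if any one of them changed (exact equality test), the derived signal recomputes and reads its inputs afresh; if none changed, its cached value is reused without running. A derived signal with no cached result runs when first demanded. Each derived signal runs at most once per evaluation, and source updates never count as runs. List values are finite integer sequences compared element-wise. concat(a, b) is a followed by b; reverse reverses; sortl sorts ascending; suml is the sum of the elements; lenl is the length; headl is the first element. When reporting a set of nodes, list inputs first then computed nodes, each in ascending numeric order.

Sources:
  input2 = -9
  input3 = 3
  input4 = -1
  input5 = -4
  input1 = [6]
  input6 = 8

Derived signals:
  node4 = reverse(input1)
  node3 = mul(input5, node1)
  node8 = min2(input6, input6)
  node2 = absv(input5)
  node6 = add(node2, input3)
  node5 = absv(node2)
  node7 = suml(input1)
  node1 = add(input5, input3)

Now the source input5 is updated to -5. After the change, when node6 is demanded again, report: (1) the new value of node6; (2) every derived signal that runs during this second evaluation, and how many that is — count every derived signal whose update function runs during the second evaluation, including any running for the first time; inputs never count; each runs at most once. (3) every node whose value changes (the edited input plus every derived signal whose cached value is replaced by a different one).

First evaluation (everything demanded from the output):
  node2 = absv(-4) = 4
  node6 = add(4, 3) = 7

Propagation after the edit:
  node2: runs — input5 -4->-5; result 5.
  node6: runs — node2 4->5; result 8.

New value of node6: 8.
Derived signals that run: node2, node6 — 2 in total.
Values that change: input5, node2, node6.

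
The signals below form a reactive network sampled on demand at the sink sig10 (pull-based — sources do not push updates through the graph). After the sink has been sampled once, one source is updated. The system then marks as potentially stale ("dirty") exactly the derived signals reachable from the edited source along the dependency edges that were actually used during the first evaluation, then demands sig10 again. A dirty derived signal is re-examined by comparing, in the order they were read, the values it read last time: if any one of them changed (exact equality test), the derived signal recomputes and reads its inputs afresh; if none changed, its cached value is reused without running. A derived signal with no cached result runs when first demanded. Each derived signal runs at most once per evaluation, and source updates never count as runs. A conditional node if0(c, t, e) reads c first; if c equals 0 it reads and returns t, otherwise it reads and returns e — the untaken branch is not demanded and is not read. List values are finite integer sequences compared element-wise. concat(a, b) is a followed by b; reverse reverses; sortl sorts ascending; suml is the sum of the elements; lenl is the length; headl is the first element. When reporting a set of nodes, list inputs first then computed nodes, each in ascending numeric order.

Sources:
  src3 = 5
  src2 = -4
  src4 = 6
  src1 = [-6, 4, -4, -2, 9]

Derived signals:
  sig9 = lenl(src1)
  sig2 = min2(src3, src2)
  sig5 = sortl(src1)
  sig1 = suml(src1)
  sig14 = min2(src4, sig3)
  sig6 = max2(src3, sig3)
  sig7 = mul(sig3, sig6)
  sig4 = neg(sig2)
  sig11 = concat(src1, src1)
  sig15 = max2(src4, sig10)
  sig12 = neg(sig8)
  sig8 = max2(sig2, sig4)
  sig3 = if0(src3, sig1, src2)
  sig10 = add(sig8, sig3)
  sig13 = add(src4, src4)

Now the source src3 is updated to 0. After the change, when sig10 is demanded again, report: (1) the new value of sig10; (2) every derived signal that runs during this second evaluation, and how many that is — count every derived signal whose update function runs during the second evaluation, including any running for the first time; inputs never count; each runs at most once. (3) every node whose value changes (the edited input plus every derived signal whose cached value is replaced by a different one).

Initial pass — values computed on the first demand:
  sig2 = min2(5, -4) = -4
  sig3 = if0(src3=5 -> else branch src2) = -4
  sig4 = neg(-4) = 4
  sig8 = max2(-4, 4) = 4
  sig10 = add(4, -4) = 0

Second demand — change propagation:
  sig1: newly demanded (no cache) — executes and yields 1.
  sig2: re-runs because src3 5->0; new result -4 (unchanged).
  sig3: re-runs because src3 5->0; new result 1.
  sig4: re-examined; everything it read last time is the same (sig2 unchanged) — cache 4 kept, no run.
  sig8: re-examined; everything it read last time is the same (sig2 unchanged, sig4 unchanged) — cache 4 kept, no run.
  sig10: re-runs because sig3 -4->1; new result 5.

The important point: the flipped condition pulls in fresh nodes; sig1 runs for the first time.

sig10 now evaluates to 5.
Run set: sig1, sig2, sig3, sig10 (4 run).
Changed values: src3, sig3, sig10.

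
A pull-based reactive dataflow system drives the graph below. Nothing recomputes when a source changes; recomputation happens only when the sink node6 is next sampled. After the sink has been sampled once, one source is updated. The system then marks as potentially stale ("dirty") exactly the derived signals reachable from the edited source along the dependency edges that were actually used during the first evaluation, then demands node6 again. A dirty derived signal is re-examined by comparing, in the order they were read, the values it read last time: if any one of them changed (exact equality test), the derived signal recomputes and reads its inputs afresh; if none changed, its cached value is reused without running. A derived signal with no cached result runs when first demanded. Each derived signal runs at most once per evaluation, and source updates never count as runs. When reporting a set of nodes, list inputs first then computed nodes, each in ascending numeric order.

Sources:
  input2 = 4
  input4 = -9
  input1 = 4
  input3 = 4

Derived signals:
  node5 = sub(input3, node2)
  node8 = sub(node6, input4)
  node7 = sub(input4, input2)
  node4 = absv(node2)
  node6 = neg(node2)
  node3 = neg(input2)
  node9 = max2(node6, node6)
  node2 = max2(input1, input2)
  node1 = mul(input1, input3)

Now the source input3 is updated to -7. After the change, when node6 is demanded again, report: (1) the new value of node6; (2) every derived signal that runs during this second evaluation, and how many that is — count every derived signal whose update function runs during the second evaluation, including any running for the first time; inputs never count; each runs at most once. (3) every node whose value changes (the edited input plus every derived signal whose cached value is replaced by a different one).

New value of node6: -4.
Derived signals that run: none — 0 in total.
Values that change: input3.
Key observation: input3 is never demanded by the output, so the edit triggers no recomputation at all.

First evaluation (everything demanded from the output):
  node2 = max2(4, 4) = 4
  node6 = neg(4) = -4

Propagation after the edit:
  input3 feeds no computation that the output demands — nothing is marked dirty and nothing runs.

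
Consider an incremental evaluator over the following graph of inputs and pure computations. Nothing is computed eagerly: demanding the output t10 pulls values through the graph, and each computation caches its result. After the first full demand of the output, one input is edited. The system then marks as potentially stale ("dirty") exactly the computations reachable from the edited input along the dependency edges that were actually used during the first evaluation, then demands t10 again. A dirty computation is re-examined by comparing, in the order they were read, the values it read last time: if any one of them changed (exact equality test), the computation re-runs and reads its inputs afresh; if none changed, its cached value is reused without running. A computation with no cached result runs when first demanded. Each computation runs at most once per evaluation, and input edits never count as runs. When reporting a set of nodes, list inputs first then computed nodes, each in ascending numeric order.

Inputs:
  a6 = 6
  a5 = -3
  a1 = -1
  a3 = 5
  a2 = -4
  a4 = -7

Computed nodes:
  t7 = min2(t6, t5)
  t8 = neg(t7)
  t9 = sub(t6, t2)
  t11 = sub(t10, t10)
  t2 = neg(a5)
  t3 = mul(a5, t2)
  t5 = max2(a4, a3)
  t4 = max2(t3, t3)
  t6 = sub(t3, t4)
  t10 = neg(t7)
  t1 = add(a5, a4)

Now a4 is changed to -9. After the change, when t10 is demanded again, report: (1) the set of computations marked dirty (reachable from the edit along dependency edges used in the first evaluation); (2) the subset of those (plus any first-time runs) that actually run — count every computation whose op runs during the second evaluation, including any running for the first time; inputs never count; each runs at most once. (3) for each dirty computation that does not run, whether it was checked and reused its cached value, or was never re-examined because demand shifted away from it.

Dirty set: t5, t7, t10.
Run set: t5 (1 run).
Re-examined without running (cache reused): t7, t10.
The important point: t5 recomputes to an identical value, and the output ends up unchanged.

Initial pass — values computed on the first demand:
  t2 = neg(-3) = 3
  t3 = mul(-3, 3) = -9
  t4 = max2(-9, -9) = -9
  t5 = max2(-7, 5) = 5
  t6 = sub(-9, -9) = 0
  t7 = min2(0, 5) = 0
  t10 = neg(0) = 0

Second demand — change propagation:
  t5: re-runs because a4 -7->-9; new result 5 (unchanged).
  t7: re-examined; everything it read last time is the same (t6 unchanged, t5 unchanged) — cache 0 kept, no run.
  t10: re-examined; everything it read last time is the same (t7 unchanged) — cache 0 kept, no run.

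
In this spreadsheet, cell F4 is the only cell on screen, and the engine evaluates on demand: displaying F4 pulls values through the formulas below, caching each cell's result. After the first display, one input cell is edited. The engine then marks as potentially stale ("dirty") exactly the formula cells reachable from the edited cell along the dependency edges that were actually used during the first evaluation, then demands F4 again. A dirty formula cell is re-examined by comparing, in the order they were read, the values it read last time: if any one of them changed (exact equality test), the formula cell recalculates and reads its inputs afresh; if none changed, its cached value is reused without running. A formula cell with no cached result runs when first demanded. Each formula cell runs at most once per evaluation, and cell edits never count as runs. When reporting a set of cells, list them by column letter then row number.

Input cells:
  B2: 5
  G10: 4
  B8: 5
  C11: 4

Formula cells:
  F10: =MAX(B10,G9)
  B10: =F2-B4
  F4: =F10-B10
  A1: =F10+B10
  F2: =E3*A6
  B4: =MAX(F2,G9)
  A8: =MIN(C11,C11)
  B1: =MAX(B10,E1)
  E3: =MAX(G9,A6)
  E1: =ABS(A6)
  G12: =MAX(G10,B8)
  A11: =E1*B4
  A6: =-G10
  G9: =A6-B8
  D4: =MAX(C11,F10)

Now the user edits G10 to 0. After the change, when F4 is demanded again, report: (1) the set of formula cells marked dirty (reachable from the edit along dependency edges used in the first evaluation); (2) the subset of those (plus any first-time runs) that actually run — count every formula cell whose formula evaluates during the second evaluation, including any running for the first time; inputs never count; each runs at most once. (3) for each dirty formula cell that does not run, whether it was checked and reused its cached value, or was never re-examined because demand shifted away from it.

Initial pass — values computed on the first demand:
  A6 = -(4) = -4
  G9 = -4 - 5 = -9
  E3 = MAX(-9, -4) = -4
  F2 = -4 * -4 = 16
  B4 = MAX(16, -9) = 16
  B10 = 16 - 16 = 0
  F10 = MAX(0, -9) = 0
  F4 = 0 - 0 = 0

Second demand — change propagation:
  A6: re-runs because G10 4->0; new result 0.
  G9: re-runs because A6 -4->0; new result -5.
  E3: re-runs because G9 -9->-5; A6 -4->0; new result 0.
  F2: re-runs because E3 -4->0; A6 -4->0; new result 0.
  B4: re-runs because F2 16->0; G9 -9->-5; new result 0.
  B10: re-runs because F2 16->0; B4 16->0; new result 0 (unchanged).
  F10: re-runs because G9 -9->-5; new result 0 (unchanged).
  F4: re-examined; everything it read last time is the same (F10 unchanged, B10 unchanged) — cache 0 kept, no run.

The important point: at F4 every value read last time is unchanged, so the dirty flag clears without a run.

Dirty set: A6, B4, B10, E3, F2, F4, F10, G9.
Run set: A6, B4, B10, E3, F2, F10, G9 (7 run).
Re-examined without running (cache reused): F4.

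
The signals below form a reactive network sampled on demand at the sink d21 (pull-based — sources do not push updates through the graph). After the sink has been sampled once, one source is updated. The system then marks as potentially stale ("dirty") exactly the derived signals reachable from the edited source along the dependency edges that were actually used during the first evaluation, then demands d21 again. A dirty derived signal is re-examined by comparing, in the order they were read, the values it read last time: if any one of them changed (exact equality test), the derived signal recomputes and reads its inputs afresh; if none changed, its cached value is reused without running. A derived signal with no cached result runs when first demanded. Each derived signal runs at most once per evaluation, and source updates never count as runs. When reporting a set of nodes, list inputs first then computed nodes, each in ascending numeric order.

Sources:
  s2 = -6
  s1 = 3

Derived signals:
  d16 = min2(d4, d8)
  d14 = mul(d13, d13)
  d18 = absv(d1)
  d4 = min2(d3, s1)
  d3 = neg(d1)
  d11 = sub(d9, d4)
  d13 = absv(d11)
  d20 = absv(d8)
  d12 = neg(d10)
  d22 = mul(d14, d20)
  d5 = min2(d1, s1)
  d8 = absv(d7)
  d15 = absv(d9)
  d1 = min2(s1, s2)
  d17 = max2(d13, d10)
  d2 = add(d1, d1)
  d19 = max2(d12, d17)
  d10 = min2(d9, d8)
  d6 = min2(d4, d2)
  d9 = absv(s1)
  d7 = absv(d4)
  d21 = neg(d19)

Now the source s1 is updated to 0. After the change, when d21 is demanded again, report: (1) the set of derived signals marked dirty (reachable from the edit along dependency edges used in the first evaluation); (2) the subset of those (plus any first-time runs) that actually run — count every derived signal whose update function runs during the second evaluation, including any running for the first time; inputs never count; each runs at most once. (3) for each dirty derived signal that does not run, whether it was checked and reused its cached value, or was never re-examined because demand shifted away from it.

Dirty set: d1, d3, d4, d7, d8, d9, d10, d11, d12, d13, d17, d19, d21.
Run set: d1, d4, d7, d8, d9, d10, d11, d12, d17, d19, d21 (11 run).
Re-examined without running (cache reused): d3, d13.
The important point: at d3 every value read last time is unchanged, so the dirty flag clears without a run.

Initial pass — values computed on the first demand:
  d1 = min2(3, -6) = -6
  d3 = neg(-6) = 6
  d4 = min2(6, 3) = 3
  d7 = absv(3) = 3
  d8 = absv(3) = 3
  d9 = absv(3) = 3
  d10 = min2(3, 3) = 3
  d11 = sub(3, 3) = 0
  d12 = neg(3) = -3
  d13 = absv(0) = 0
  d17 = max2(0, 3) = 3
  d19 = max2(-3, 3) = 3
  d21 = neg(3) = -3

Second demand — change propagation:
  d1: re-runs because s1 3->0; new result -6 (unchanged).
  d3: re-examined; everything it read last time is the same (d1 unchanged) — cache 6 kept, no run.
  d4: re-runs because s1 3->0; new result 0.
  d7: re-runs because d4 3->0; new result 0.
  d8: re-runs because d7 3->0; new result 0.
  d9: re-runs because s1 3->0; new result 0.
  d10: re-runs because d9 3->0; d8 3->0; new result 0.
  d11: re-runs because d9 3->0; d4 3->0; new result 0 (unchanged).
  d12: re-runs because d10 3->0; new result 0.
  d13: re-examined; everything it read last time is the same (d11 unchanged) — cache 0 kept, no run.
  d17: re-runs because d10 3->0; new result 0.
  d19: re-runs because d12 -3->0; d17 3->0; new result 0.
  d21: re-runs because d19 3->0; new result 0.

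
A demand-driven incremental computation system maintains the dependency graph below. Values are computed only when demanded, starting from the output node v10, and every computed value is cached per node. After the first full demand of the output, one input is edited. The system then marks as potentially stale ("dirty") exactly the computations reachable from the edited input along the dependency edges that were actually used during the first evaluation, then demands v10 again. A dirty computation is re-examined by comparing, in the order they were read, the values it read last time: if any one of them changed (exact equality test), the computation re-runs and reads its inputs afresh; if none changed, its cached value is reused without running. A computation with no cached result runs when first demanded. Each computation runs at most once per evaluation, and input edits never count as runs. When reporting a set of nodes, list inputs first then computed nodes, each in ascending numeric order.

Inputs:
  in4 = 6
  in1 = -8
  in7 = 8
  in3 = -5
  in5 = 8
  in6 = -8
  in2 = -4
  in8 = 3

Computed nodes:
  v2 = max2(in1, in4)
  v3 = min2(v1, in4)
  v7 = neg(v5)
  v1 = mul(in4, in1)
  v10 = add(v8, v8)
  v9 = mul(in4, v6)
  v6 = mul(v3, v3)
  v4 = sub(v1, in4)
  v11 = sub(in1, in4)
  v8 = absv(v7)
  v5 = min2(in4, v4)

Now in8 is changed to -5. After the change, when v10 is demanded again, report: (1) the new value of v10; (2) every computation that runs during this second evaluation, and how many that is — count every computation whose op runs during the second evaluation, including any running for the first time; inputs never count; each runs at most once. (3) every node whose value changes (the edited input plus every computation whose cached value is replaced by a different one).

First evaluation (everything demanded from the output):
  v1 = mul(6, -8) = -48
  v4 = sub(-48, 6) = -54
  v5 = min2(6, -54) = -54
  v7 = neg(-54) = 54
  v8 = absv(54) = 54
  v10 = add(54, 54) = 108

Propagation after the edit:
  in8 feeds no computation that the output demands — nothing is marked dirty and nothing runs.

Key observation: in8 is never demanded by the output, so the edit triggers no recomputation at all.

New value of v10: 108.
Computations that run: none — 0 in total.
Values that change: in8.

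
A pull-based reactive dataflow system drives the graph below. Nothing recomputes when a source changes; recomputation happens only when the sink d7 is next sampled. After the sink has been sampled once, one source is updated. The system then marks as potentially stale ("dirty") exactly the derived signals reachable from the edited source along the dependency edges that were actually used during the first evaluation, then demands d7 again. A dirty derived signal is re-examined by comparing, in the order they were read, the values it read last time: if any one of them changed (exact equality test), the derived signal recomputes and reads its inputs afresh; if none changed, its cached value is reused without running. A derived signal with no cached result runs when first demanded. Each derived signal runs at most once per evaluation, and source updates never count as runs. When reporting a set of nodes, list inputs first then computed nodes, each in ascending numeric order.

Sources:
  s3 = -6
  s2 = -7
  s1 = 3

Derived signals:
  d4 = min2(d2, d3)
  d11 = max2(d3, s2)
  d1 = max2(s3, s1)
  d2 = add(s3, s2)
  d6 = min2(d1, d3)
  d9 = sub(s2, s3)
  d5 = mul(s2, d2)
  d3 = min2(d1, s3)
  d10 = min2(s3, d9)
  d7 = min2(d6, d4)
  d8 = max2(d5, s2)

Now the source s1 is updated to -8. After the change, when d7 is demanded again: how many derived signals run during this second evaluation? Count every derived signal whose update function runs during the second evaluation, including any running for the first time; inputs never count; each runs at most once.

Derived signals that run: d1, d3, d6 — 3 in total.
Key observation: the cutoff stops propagation at d4 — its inputs' values are unchanged, so it reuses its cache.

First evaluation (everything demanded from the output):
  d1 = max2(-6, 3) = 3
  d2 = add(-6, -7) = -13
  d3 = min2(3, -6) = -6
  d4 = min2(-13, -6) = -13
  d6 = min2(3, -6) = -6
  d7 = min2(-6, -13) = -13

Propagation after the edit:
  d1: runs — s1 3->-8; result -6.
  d3: runs — d1 3->-6; result -6 (same value as before).
  d4: checked — values it read are unchanged (d2 unchanged, d3 unchanged); reused cached -13 without running.
  d6: runs — d1 3->-6; result -6 (same value as before).
  d7: checked — values it read are unchanged (d6 unchanged, d4 unchanged); reused cached -13 without running.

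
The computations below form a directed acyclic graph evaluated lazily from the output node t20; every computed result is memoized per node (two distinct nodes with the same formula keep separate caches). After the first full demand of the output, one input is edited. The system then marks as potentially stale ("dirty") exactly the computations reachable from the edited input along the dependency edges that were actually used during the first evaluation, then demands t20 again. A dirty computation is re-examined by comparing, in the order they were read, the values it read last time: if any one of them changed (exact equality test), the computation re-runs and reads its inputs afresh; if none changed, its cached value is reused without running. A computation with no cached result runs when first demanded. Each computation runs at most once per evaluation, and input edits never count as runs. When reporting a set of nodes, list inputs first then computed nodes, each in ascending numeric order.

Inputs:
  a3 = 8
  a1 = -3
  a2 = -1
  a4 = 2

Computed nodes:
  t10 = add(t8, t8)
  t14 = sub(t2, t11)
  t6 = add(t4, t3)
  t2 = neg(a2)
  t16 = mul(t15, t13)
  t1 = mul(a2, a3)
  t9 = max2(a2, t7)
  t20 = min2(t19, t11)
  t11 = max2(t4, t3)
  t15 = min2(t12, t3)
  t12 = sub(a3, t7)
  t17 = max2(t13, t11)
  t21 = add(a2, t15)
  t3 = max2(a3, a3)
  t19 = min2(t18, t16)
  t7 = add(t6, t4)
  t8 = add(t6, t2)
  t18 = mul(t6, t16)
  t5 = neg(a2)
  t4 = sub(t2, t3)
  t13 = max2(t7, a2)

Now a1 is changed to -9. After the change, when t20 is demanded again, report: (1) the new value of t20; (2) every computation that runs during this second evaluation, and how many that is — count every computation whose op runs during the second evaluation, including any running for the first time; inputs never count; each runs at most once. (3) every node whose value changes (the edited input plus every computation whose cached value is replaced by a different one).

First demand of the output computes:
  t2 = neg(-1) = 1
  t3 = max2(8, 8) = 8
  t4 = sub(1, 8) = -7
  t6 = add(-7, 8) = 1
  t7 = add(1, -7) = -6
  t11 = max2(-7, 8) = 8
  t12 = sub(8, -6) = 14
  t13 = max2(-6, -1) = -1
  t15 = min2(14, 8) = 8
  t16 = mul(8, -1) = -8
  t18 = mul(1, -8) = -8
  t19 = min2(-8, -8) = -8
  t20 = min2(-8, 8) = -8

After the edit, cleaning proceeds:
  no node depends on a1 at all; the second demand re-runs nothing.

Note the shortcut — nothing in the graph depends on a1 at all, so no recomputation happens.

Demanding t20 again yields -8.
0 computations run: none.
The nodes whose values change: a1.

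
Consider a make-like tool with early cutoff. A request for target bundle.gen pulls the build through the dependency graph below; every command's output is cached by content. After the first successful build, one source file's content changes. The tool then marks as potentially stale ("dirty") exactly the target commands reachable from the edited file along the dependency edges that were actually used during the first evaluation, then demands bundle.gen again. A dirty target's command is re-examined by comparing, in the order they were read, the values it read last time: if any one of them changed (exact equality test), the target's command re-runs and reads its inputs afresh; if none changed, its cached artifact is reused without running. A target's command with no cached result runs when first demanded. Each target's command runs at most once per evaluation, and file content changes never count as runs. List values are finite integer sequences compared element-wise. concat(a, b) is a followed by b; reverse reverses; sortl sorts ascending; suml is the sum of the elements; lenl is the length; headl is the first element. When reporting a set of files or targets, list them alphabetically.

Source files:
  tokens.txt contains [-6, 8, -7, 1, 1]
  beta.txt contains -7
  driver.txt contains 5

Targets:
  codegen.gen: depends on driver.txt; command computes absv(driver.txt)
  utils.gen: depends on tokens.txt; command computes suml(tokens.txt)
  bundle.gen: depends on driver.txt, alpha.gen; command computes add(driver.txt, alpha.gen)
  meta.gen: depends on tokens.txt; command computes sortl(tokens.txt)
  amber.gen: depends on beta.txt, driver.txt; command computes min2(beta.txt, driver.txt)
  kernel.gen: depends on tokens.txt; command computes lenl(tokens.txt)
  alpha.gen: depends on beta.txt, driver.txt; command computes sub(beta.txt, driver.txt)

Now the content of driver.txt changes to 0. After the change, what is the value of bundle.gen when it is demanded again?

Demanding bundle.gen again yields -7.

First demand of the output computes:
  alpha.gen = sub(-7, 5) = -12
  bundle.gen = add(5, -12) = -7

After the edit, cleaning proceeds:
  alpha.gen: a read changed (driver.txt 5->0) — executes, giving -7.
  bundle.gen: a read changed (driver.txt 5->0; alpha.gen -12->-7) — executes, giving -7 — identical to its old value.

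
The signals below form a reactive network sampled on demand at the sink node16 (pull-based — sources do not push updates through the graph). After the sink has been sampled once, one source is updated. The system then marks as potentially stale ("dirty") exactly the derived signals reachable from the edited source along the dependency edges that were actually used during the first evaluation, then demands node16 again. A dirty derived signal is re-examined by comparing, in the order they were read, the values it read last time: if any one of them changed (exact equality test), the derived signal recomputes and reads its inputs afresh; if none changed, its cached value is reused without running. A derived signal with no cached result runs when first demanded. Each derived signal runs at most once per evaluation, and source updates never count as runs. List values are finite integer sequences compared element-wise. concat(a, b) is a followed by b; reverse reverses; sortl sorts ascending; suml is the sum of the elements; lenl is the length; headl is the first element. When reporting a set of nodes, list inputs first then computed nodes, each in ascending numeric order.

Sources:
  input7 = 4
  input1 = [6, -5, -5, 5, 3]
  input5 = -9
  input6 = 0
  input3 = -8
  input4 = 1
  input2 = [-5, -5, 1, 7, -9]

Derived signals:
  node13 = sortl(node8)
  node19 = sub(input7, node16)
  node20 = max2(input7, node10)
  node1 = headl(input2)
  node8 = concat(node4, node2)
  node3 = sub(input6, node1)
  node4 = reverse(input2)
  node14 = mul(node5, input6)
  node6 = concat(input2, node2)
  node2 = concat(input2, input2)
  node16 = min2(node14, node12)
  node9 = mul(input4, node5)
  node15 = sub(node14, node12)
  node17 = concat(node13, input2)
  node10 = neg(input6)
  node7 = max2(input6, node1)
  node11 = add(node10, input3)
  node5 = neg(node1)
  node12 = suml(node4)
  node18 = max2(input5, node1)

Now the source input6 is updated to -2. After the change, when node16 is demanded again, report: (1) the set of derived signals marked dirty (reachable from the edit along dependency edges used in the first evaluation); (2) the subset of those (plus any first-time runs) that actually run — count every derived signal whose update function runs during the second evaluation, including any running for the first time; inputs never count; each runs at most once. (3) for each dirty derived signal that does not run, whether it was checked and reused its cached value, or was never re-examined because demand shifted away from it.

Initial pass — values computed on the first demand:
  node1 = headl([-5, -5, 1, 7, -9]) = -5
  node4 = reverse([-5, -5, 1, 7, -9]) = [-9, 7, 1, -5, -5]
  node5 = neg(-5) = 5
  node12 = suml([-9, 7, 1, -5, -5]) = -11
  node14 = mul(5, 0) = 0
  node16 = min2(0, -11) = -11

Second demand — change propagation:
  node14: re-runs because input6 0->-2; new result -10.
  node16: re-runs because node14 0->-10; new result -11 (unchanged).

Dirty set: node14, node16.
Run set: node14, node16 (2 run).
All dirty derived signals ended up running.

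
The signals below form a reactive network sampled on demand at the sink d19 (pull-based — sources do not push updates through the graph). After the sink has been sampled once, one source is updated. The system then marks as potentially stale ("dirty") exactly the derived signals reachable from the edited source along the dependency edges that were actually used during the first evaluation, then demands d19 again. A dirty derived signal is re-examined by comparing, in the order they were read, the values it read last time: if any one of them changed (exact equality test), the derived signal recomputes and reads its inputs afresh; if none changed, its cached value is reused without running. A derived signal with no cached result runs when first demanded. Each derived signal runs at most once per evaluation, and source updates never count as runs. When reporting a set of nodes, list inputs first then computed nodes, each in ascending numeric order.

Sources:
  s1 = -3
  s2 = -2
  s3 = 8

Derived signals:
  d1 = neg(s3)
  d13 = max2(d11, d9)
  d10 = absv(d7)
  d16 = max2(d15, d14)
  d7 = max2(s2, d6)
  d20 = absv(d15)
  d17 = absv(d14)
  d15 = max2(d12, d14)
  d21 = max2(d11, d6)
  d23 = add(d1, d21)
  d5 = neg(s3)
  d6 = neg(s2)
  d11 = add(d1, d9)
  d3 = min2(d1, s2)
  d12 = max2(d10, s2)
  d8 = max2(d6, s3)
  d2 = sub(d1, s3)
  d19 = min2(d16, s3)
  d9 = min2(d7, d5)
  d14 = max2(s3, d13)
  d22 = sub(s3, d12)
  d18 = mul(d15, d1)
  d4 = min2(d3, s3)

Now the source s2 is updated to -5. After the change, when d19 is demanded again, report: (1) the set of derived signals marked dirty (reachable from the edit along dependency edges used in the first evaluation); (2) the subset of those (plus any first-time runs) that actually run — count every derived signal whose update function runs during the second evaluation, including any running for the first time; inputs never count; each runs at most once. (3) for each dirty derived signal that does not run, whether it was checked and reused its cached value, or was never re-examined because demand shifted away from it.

Initial pass — values computed on the first demand:
  d1 = neg(8) = -8
  d5 = neg(8) = -8
  d6 = neg(-2) = 2
  d7 = max2(-2, 2) = 2
  d9 = min2(2, -8) = -8
  d10 = absv(2) = 2
  d11 = add(-8, -8) = -16
  d12 = max2(2, -2) = 2
  d13 = max2(-16, -8) = -8
  d14 = max2(8, -8) = 8
  d15 = max2(2, 8) = 8
  d16 = max2(8, 8) = 8
  d19 = min2(8, 8) = 8

Second demand — change propagation:
  d6: re-runs because s2 -2->-5; new result 5.
  d7: re-runs because s2 -2->-5; d6 2->5; new result 5.
  d9: re-runs because d7 2->5; new result -8 (unchanged).
  d10: re-runs because d7 2->5; new result 5.
  d11: re-examined; everything it read last time is the same (d1 unchanged, d9 unchanged) — cache -16 kept, no run.
  d12: re-runs because d10 2->5; s2 -2->-5; new result 5.
  d13: re-examined; everything it read last time is the same (d11 unchanged, d9 unchanged) — cache -8 kept, no run.
  d14: re-examined; everything it read last time is the same (s3 unchanged, d13 unchanged) — cache 8 kept, no run.
  d15: re-runs because d12 2->5; new result 8 (unchanged).
  d16: re-examined; everything it read last time is the same (d15 unchanged, d14 unchanged) — cache 8 kept, no run.
  d19: re-examined; everything it read last time is the same (d16 unchanged, s3 unchanged) — cache 8 kept, no run.

The important point: at d11 every value read last time is unchanged, so the dirty flag clears without a run.

Dirty set: d6, d7, d9, d10, d11, d12, d13, d14, d15, d16, d19.
Run set: d6, d7, d9, d10, d12, d15 (6 run).
Re-examined without running (cache reused): d11, d13, d14, d16, d19.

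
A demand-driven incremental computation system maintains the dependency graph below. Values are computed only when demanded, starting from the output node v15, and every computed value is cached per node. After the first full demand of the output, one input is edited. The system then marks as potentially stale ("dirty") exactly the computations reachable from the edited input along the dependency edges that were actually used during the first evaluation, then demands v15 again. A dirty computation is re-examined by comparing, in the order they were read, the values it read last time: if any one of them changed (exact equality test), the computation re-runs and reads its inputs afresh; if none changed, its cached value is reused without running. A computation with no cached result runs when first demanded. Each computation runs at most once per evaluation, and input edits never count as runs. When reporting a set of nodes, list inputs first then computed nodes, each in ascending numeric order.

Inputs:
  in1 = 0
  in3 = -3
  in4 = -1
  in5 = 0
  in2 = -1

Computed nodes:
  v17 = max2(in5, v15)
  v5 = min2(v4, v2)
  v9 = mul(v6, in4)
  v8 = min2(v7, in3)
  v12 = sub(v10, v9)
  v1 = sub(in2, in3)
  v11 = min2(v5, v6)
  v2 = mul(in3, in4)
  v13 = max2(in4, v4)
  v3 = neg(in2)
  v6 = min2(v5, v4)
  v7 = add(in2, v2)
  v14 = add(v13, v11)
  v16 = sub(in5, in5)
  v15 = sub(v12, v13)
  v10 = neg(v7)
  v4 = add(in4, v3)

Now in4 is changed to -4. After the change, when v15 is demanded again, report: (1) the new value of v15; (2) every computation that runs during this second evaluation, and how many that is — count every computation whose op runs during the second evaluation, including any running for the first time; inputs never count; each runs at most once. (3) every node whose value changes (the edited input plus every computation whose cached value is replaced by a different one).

New value of v15: -20.
Computations that run: v2, v4, v5, v6, v7, v9, v10, v12, v13, v15 — 10 in total.
Values that change: in4, v2, v4, v5, v6, v7, v9, v10, v12, v13, v15.

First evaluation (everything demanded from the output):
  v2 = mul(-3, -1) = 3
  v3 = neg(-1) = 1
  v4 = add(-1, 1) = 0
  v5 = min2(0, 3) = 0
  v6 = min2(0, 0) = 0
  v7 = add(-1, 3) = 2
  v9 = mul(0, -1) = 0
  v10 = neg(2) = -2
  v12 = sub(-2, 0) = -2
  v13 = max2(-1, 0) = 0
  v15 = sub(-2, 0) = -2

Propagation after the edit:
  v2: runs — in4 -1->-4; result 12.
  v4: runs — in4 -1->-4; result -3.
  v5: runs — v4 0->-3; v2 3->12; result -3.
  v6: runs — v5 0->-3; v4 0->-3; result -3.
  v7: runs — v2 3->12; result 11.
  v9: runs — v6 0->-3; in4 -1->-4; result 12.
  v10: runs — v7 2->11; result -11.
  v12: runs — v10 -2->-11; v9 0->12; result -23.
  v13: runs — in4 -1->-4; v4 0->-3; result -3.
  v15: runs — v12 -2->-23; v13 0->-3; result -20.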